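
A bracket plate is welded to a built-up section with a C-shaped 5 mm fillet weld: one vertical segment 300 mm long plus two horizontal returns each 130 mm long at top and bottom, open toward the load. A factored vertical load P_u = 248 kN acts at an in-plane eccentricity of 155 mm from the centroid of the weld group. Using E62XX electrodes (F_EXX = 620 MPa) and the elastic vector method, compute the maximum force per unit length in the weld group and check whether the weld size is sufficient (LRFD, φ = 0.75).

f_max ≈ 1080 N/mm; NOT adequate

Total weld length L_w = 560 mm. Treat welds as unit-width lines.
Centroid: x̄ = 2×130×65 / 560 = 30.18 mm from the vertical weld.
Polar moment about centroid: J = I_x + I_y = [300³/12 + 2×130×150²] + [300×30.18² + 2(130³/12 + 130×34.82²)] = 9055000 mm³.
Direct shear f_v = P/L_w = 248×10³ / 560 = 442.9 N/mm (vertical).
Torsion M = P·e = 248×10³ × 155 = 38440000 N·mm.
Critical point at (x, y) = (99.82, 150) from centroid. f_tx = M·y/J = 636.8 N/mm; f_ty = M·x/J = 423.8 N/mm.
Resultant f_max = √[f_tx² + (f_v + f_ty)²] = √[636.8² + (442.9 + 423.8)²] = 1075 N/mm.
Capacity per unit length: φr_n = 0.75 × 0.6 × 620 × (0.707 × 5) = 986.3 N/mm.
1075 > 986.3 → NOT adequate.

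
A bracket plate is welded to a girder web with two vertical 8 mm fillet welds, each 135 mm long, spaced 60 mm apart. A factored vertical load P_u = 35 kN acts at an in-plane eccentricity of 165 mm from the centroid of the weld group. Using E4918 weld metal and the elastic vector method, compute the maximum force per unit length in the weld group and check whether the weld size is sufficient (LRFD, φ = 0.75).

f_max ≈ 716 N/mm; adequate

E49XX → F_EXX = 490 MPa.
Total weld length L_w = 270 mm. Treat welds as unit-width lines.
Polar moment about centroid: J = 2[d³/12 + d(b/2)²] = 2[135³/12 + 135×30²] = 653100 mm³.
Direct shear f_v = P/L_w = 35×10³ / 270 = 129.6 N/mm (vertical).
Torsion M = P·e = 35×10³ × 165 = 5775000 N·mm.
Critical point at (x, y) = (30, 67.5) from centroid. f_tx = M·y/J = 596.9 N/mm; f_ty = M·x/J = 265.3 N/mm.
Resultant f_max = √[f_tx² + (f_v + f_ty)²] = √[596.9² + (129.6 + 265.3)²] = 715.7 N/mm.
Capacity per unit length: φr_n = 0.75 × 0.6 × 490 × (0.707 × 8) = 1247 N/mm.
715.7 ≤ 1247 → adequate.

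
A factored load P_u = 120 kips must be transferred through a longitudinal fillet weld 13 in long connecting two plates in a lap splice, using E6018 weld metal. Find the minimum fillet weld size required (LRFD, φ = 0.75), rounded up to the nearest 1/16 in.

w = 1/2 in

E60XX → F_EXX = 60 ksi.
Total weld length L = 13 in.
Required throat t_e = P_u / (φ × 0.6 F_EXX × L) = 120 / (0.75 × 0.6 × 60 × 13) = 0.3419 in.
Required leg w = t_e / 0.707 = 0.4836 in → use 1/2 in.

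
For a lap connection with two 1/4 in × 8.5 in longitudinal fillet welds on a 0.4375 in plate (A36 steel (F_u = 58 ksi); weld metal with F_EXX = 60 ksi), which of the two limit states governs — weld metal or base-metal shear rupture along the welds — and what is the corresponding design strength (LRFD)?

t_e = 0.707 × 0.25 = 0.1767 in; L = 17 in.
Weld metal: φR_n = 0.75 × 0.6 × 60 × 0.1767 × 17 = 81.13 kips.
Base metal (shear rupture): φR_n = 0.75 × 0.6 × 58 × 0.4375 × 17 = 194.1 kips.
Governing: weld metal.

φR_n ≈ 81.1 kips (weld metal governs)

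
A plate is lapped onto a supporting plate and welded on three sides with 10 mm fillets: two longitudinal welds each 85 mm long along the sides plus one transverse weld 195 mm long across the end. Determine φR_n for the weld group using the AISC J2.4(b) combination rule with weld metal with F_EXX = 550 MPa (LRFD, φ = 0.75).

φR_n ≈ 765 kN

t_e = 0.707 × 10 = 7.07 mm.
R_nwl = 0.6 × 550 × 7.07 × 170 × 10⁻³ = 396.6 kN (longitudinal, 2 welds).
R_nwt = 0.6 × 550 × 7.07 × 195 × 10⁻³ = 455 kN (transverse, base value).
(i) R_nwl + R_nwt = 851.6 kN; (ii) 0.85 R_nwl + 1.5 R_nwt = 1020 kN.
R_n = max = 1020 kN [governs: (ii)]; φR_n = 764.7 kN.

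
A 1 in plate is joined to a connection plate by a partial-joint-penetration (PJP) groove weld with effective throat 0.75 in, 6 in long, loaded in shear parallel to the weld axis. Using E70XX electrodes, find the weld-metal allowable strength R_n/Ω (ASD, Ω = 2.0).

R_n/Ω ≈ 94.5 kips

E70XX → F_EXX = 70 ksi.
Effective throat (given) t_e = 0.75 in.
A_we = 0.75 × 6 = 4.5 in².
F_nw = 0.6 F_EXX = 42 ksi.
R_n/Ω = (42 × 4.5) / 2.0 = 94.5 kips.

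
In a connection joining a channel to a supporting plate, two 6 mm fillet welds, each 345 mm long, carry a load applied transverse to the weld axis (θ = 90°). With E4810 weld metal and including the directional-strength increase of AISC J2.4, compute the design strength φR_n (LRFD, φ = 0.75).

E48XX → F_EXX = 480 MPa.
t_e = 0.707 × 6 = 4.242 mm; A_we = 4.242 × 690 = 2927 mm².
Directional factor: 1.0 + 0.5 sin^1.5(90°) = 1.5.
F_nw = 0.6 × 480 × 1.5 = 432 MPa.
φR_n = 0.75 × 432 × 2927 × 10⁻³ = 948.3 kN.

φR_n ≈ 948 kN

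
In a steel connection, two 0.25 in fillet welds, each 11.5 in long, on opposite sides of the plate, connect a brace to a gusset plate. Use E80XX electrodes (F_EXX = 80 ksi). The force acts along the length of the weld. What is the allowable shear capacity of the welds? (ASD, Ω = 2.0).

R_n/Ω ≈ 97.6 kip

Effective throat t_e = 0.707 × 0.25 = 0.1767 in.
Total length L = 23 in; A_we = 0.1767 × 23 = 4.065 in².
F_nw = 0.6 F_EXX = 0.6 × 80 = 48 ksi.
R_n = 48 × 4.065 = 195.1 kip; R_n/Ω = 195.1/2.0 = 97.57 kip.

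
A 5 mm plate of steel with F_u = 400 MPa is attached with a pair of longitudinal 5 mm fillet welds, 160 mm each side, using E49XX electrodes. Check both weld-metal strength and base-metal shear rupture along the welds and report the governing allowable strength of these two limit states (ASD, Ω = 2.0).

R_n/Ω ≈ 166 kN (weld metal governs)

E49XX → F_EXX = 490 MPa.
t_e = 0.707 × 5 = 3.535 mm; L = 320 mm.
Weld metal: R_n/Ω = (1/2.0) × 0.6 × 490 × 3.535 × 320 × 10⁻³ = 166.3 kN.
Base metal (shear rupture): R_n/Ω = (1/2.0) × 0.6 × 400 × 5 × 320 × 10⁻³ = 192 kN.
Governing: weld metal.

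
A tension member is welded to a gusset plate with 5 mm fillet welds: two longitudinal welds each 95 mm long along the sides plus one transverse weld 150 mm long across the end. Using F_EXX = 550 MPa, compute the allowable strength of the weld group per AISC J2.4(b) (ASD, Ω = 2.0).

R_n/Ω ≈ 225 kN

t_e = 0.707 × 5 = 3.535 mm.
R_nwl = 0.6 × 550 × 3.535 × 190 × 10⁻³ = 221.6 kN (longitudinal, 2 welds).
R_nwt = 0.6 × 550 × 3.535 × 150 × 10⁻³ = 175 kN (transverse, base value).
(i) R_nwl + R_nwt = 396.6 kN; (ii) 0.85 R_nwl + 1.5 R_nwt = 450.9 kN.
R_n = max = 450.9 kN [governs: (ii)]; R_n/Ω = 225.4 kN.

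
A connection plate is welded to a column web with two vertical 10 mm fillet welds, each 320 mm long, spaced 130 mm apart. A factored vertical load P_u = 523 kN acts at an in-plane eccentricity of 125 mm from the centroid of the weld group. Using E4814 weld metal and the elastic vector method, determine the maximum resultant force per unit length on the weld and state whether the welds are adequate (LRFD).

E48XX → F_EXX = 480 MPa.
Total weld length L_w = 640 mm. Treat welds as unit-width lines.
Polar moment about centroid: J = 2[d³/12 + d(b/2)²] = 2[320³/12 + 320×65²] = 8165000 mm³.
Direct shear f_v = P/L_w = 523×10³ / 640 = 817.2 N/mm (vertical).
Torsion M = P·e = 523×10³ × 125 = 65375000 N·mm.
Critical point at (x, y) = (65, 160) from centroid. f_tx = M·y/J = 1281 N/mm; f_ty = M·x/J = 520.4 N/mm.
Resultant f_max = √[f_tx² + (f_v + f_ty)²] = √[1281² + (817.2 + 520.4)²] = 1852 N/mm.
Capacity per unit length: φr_n = 0.75 × 0.6 × 480 × (0.707 × 10) = 1527 N/mm.
1852 > 1527 → NOT adequate.

f_max ≈ 1850 N/mm; NOT adequate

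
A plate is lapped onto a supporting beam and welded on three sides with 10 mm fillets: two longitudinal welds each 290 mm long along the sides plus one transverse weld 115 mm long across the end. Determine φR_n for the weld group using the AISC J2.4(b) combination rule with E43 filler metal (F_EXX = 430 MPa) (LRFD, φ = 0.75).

t_e = 0.707 × 10 = 7.07 mm.
R_nwl = 0.6 × 430 × 7.07 × 580 × 10⁻³ = 1058 kN (longitudinal, 2 welds).
R_nwt = 0.6 × 430 × 7.07 × 115 × 10⁻³ = 209.8 kN (transverse, base value).
(i) R_nwl + R_nwt = 1268 kN; (ii) 0.85 R_nwl + 1.5 R_nwt = 1214 kN.
R_n = max = 1268 kN [governs: (i)]; φR_n = 950.8 kN.

φR_n ≈ 951 kN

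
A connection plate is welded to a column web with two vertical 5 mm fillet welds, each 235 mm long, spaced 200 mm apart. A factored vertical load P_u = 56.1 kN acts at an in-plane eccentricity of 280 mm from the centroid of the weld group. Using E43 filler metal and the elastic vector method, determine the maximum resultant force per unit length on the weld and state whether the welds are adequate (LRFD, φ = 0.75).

E43XX → F_EXX = 430 MPa.
Total weld length L_w = 470 mm. Treat welds as unit-width lines.
Polar moment about centroid: J = 2[d³/12 + d(b/2)²] = 2[235³/12 + 235×100²] = 6863000 mm³.
Direct shear f_v = P/L_w = 56.1×10³ / 470 = 119.4 N/mm (vertical).
Torsion M = P·e = 56.1×10³ × 280 = 15708000 N·mm.
Critical point at (x, y) = (100, 117.5) from centroid. f_tx = M·y/J = 268.9 N/mm; f_ty = M·x/J = 228.9 N/mm.
Resultant f_max = √[f_tx² + (f_v + f_ty)²] = √[268.9² + (119.4 + 228.9)²] = 440 N/mm.
Capacity per unit length: φr_n = 0.75 × 0.6 × 430 × (0.707 × 5) = 684 N/mm.
440 ≤ 684 → adequate.

f_max ≈ 440 N/mm; adequate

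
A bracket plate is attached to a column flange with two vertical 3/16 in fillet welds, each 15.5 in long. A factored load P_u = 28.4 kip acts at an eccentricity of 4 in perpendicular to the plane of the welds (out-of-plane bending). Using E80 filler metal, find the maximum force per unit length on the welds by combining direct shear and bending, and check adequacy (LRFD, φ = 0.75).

f_max ≈ 1.69 kip/in; adequate

E80XX → F_EXX = 80 ksi.
L_w = 2 × 15.5 = 31 in; section modulus (unit throat) S = 2 × L²/6 = 80.08 in².
Direct shear f_v = P/L_w = 28.4/31 = 0.9161 kip/in.
Moment M = P × e = 28.4 × 4 = 113.6 kip·in; bending f_b = M/S = 1.419 kip/in.
f_max = √(f_v² + f_b²) = √(0.9161² + 1.419²) = 1.689 kip/in.
φr_n = 0.75 × 0.6 × 80 × (0.707 × 0.1875) = 4.772 kip/in → adequate.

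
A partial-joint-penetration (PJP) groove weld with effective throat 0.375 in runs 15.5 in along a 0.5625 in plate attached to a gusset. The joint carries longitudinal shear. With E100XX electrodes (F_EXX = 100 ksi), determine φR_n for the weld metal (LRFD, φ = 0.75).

φR_n ≈ 262 kip

Effective throat (given) t_e = 0.375 in.
A_we = 0.375 × 15.5 = 5.812 in².
F_nw = 0.6 F_EXX = 60 ksi.
φR_n = 0.75 × 60 × 5.812 = 261.6 kip.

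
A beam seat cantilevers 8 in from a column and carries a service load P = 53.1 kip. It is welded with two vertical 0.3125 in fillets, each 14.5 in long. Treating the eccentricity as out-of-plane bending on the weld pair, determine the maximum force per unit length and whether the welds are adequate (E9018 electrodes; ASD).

E90XX → F_EXX = 90 ksi.
L_w = 2 × 14.5 = 29 in; section modulus (unit throat) S = 2 × L²/6 = 70.08 in².
Direct shear f_v = P/L_w = 53.1/29 = 1.831 kip/in.
Moment M = P × e = 53.1 × 8 = 424.8 kip·in; bending f_b = M/S = 6.061 kip/in.
f_max = √(f_v² + f_b²) = √(1.831² + 6.061²) = 6.332 kip/in.
r_n/Ω = (1/2.0) × 0.6 × 90 × (0.707 × 0.3125) = 5.965 kip/in → NOT adequate.

f_max ≈ 6.33 kip/in; NOT adequate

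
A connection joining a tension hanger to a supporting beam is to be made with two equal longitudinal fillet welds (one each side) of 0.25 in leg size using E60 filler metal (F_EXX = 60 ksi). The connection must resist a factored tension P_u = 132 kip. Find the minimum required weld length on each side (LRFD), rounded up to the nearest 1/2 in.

L = 14 in on each side

Throat t_e = 0.707 × 0.25 = 0.1767 in.
φr_n = 0.75 × 0.6 × 60 × 0.1767 = 4.772 kip/in.
L_req = P_u / φr_n = 132 / 4.772 = 27.66 in total.
Per side: 27.66 / 2 = 13.83 in.
Round up → use L = 14 in on each side.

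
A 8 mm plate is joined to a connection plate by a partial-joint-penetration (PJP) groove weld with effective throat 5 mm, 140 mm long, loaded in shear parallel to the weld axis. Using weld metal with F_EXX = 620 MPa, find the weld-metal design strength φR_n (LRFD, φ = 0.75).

φR_n ≈ 195 kN

Effective throat (given) t_e = 5 mm.
A_we = 5 × 140 = 700 mm².
F_nw = 0.6 F_EXX = 372 MPa.
φR_n = 0.75 × 372 × 700 × 10⁻³ = 195.3 kN.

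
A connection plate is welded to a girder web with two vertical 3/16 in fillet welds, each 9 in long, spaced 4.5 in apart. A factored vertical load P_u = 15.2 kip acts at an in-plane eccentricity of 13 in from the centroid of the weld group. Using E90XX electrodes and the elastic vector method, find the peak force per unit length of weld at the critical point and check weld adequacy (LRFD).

f_max ≈ 5.11 kip/in; adequate

E90XX → F_EXX = 90 ksi.
Total weld length L_w = 18 in. Treat welds as unit-width lines.
Polar moment about centroid: J = 2[d³/12 + d(b/2)²] = 2[9³/12 + 9×2.25²] = 212.6 in³.
Direct shear f_v = P/L_w = 15.2 / 18 = 0.8444 kip/in (vertical).
Torsion M = P·e = 15.2 × 13 = 197.6 kip·in.
Critical point at (x, y) = (2.25, 4.5) from centroid. f_tx = M·y/J = 4.182 kip/in; f_ty = M·x/J = 2.091 kip/in.
Resultant f_max = √[f_tx² + (f_v + f_ty)²] = √[4.182² + (0.8444 + 2.091)²] = 5.109 kip/in.
Capacity per unit length: φr_n = 0.75 × 0.6 × 90 × (0.707 × 0.1875) = 5.369 kip/in.
5.109 ≤ 5.369 → adequate.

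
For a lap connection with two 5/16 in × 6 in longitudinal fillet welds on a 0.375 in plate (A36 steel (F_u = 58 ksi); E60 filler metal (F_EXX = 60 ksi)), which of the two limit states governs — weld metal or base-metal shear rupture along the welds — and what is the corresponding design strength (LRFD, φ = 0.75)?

t_e = 0.707 × 0.3125 = 0.2209 in; L = 12 in.
Weld metal: φR_n = 0.75 × 0.6 × 60 × 0.2209 × 12 = 71.58 kip.
Base metal (shear rupture): φR_n = 0.75 × 0.6 × 58 × 0.375 × 12 = 117.4 kip.
Governing: weld metal.

φR_n ≈ 71.6 kip (weld metal governs)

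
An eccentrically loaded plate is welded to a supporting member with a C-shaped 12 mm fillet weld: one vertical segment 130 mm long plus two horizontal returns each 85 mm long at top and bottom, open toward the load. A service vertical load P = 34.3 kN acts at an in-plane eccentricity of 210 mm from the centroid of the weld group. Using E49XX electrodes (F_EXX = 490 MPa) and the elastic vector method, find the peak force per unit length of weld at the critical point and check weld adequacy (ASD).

f_max ≈ 648 N/mm; adequate

Total weld length L_w = 300 mm. Treat welds as unit-width lines.
Centroid: x̄ = 2×85×42.5 / 300 = 24.08 mm from the vertical weld.
Polar moment about centroid: J = I_x + I_y = [130³/12 + 2×85×65²] + [130×24.08² + 2(85³/12 + 85×18.42²)] = 1137000 mm³.
Direct shear f_v = P/L_w = 34.3×10³ / 300 = 114.3 N/mm (vertical).
Torsion M = P·e = 34.3×10³ × 210 = 7203000 N·mm.
Critical point at (x, y) = (60.92, 65) from centroid. f_tx = M·y/J = 411.9 N/mm; f_ty = M·x/J = 386 N/mm.
Resultant f_max = √[f_tx² + (f_v + f_ty)²] = √[411.9² + (114.3 + 386)²] = 648.1 N/mm.
Capacity per unit length: r_n/Ω = (1/2.0) × 0.6 × 490 × (0.707 × 12) = 1247 N/mm.
648.1 ≤ 1247 → adequate.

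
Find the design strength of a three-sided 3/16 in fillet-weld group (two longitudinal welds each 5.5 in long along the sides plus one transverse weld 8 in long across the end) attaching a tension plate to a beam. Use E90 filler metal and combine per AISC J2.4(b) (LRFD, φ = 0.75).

E90XX → F_EXX = 90 ksi.
t_e = 0.707 × 0.1875 = 0.1326 in.
R_nwl = 0.6 × 90 × 0.1326 × 11 = 78.74 kip (longitudinal, 2 welds).
R_nwt = 0.6 × 90 × 0.1326 × 8 = 57.27 kip (transverse, base value).
(i) R_nwl + R_nwt = 136 kip; (ii) 0.85 R_nwl + 1.5 R_nwt = 152.8 kip.
R_n = max = 152.8 kip [governs: (ii)]; φR_n = 114.6 kip.

φR_n ≈ 115 kip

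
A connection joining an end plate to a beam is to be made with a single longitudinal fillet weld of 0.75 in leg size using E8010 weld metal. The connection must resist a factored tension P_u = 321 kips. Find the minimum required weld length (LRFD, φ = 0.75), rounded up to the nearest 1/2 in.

L = 17 in

E80XX → F_EXX = 80 ksi.
Throat t_e = 0.707 × 0.75 = 0.5302 in.
φr_n = 0.75 × 0.6 × 80 × 0.5302 = 19.09 kips/in.
L_req = P_u / φr_n = 321 / 19.09 = 16.82 in total.
Round up → use L = 17 in.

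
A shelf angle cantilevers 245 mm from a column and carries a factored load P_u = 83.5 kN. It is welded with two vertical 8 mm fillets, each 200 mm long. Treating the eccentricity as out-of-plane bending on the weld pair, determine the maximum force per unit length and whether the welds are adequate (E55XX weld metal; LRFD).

f_max ≈ 1550 N/mm; NOT adequate

E55XX → F_EXX = 550 MPa.
L_w = 2 × 200 = 400 mm; section modulus (unit throat) S = 2 × L²/6 = 13330 mm².
Direct shear f_v = P/L_w = 83.5×10³/400 = 208.8 N/mm.
Moment M = P × e = 83.5×10³ × 245 = 20458000 N·mm; bending f_b = M/S = 1534 N/mm.
f_max = √(f_v² + f_b²) = √(208.8² + 1534²) = 1548 N/mm.
φr_n = 0.75 × 0.6 × 550 × (0.707 × 8) = 1400 N/mm → NOT adequate.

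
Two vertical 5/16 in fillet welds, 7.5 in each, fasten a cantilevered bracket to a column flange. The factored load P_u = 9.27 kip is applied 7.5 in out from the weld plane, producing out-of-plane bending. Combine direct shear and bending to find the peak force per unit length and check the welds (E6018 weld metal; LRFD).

E60XX → F_EXX = 60 ksi.
L_w = 2 × 7.5 = 15 in; section modulus (unit throat) S = 2 × L²/6 = 18.75 in².
Direct shear f_v = P/L_w = 9.27/15 = 0.618 kip/in.
Moment M = P × e = 9.27 × 7.5 = 69.525 kip·in; bending f_b = M/S = 3.708 kip/in.
f_max = √(f_v² + f_b²) = √(0.618² + 3.708²) = 3.759 kip/in.
φr_n = 0.75 × 0.6 × 60 × (0.707 × 0.3125) = 5.965 kip/in → adequate.

f_max ≈ 3.76 kip/in; adequate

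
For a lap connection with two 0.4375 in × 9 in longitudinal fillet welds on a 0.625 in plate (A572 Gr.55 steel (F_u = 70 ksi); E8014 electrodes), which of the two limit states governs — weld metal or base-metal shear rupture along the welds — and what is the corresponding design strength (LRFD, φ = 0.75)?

φR_n ≈ 200 kips (weld metal governs)

E80XX → F_EXX = 80 ksi.
t_e = 0.707 × 0.4375 = 0.3093 in; L = 18 in.
Weld metal: φR_n = 0.75 × 0.6 × 80 × 0.3093 × 18 = 200.4 kips.
Base metal (shear rupture): φR_n = 0.75 × 0.6 × 70 × 0.625 × 18 = 354.4 kips.
Governing: weld metal.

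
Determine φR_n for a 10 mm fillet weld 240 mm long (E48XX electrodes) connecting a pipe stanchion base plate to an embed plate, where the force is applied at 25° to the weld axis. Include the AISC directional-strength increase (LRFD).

φR_n ≈ 417 kN

E48XX → F_EXX = 480 MPa.
t_e = 0.707 × 10 = 7.07 mm; A_we = 7.07 × 240 = 1697 mm².
Directional factor: 1.0 + 0.5 sin^1.5(25°) = 1.137.
F_nw = 0.6 × 480 × 1.137 = 327.6 MPa.
φR_n = 0.75 × 327.6 × 1697 × 10⁻³ = 416.9 kN.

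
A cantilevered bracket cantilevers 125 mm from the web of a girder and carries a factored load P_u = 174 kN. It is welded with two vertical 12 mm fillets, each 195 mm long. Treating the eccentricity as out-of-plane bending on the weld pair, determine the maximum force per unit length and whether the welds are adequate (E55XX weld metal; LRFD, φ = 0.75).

E55XX → F_EXX = 550 MPa.
L_w = 2 × 195 = 390 mm; section modulus (unit throat) S = 2 × L²/6 = 12680 mm².
Direct shear f_v = P/L_w = 174×10³/390 = 446.2 N/mm.
Moment M = P × e = 174×10³ × 125 = 21750000 N·mm; bending f_b = M/S = 1716 N/mm.
f_max = √(f_v² + f_b²) = √(446.2² + 1716²) = 1773 N/mm.
φr_n = 0.75 × 0.6 × 550 × (0.707 × 12) = 2100 N/mm → adequate.

f_max ≈ 1770 N/mm; adequate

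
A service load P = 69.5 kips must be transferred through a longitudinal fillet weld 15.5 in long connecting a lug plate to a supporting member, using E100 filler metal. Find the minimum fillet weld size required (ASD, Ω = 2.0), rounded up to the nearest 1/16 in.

w = 1/4 in

E100XX → F_EXX = 100 ksi.
Total weld length L = 15.5 in.
Required throat t_e = P × Ω / (0.6 F_EXX × L) = 69.5 × 2.0 / (0.6 × 100 × 15.5) = 0.1495 in.
Required leg w = t_e / 0.707 = 0.2114 in → use 1/4 in.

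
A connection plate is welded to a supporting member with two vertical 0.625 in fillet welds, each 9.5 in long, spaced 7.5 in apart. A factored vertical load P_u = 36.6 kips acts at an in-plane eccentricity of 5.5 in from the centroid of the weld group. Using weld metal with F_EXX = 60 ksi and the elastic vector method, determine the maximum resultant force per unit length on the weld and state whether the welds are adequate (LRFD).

f_max ≈ 4.43 kip/in; adequate

Total weld length L_w = 19 in. Treat welds as unit-width lines.
Polar moment about centroid: J = 2[d³/12 + d(b/2)²] = 2[9.5³/12 + 9.5×3.75²] = 410.1 in³.
Direct shear f_v = P/L_w = 36.6 / 19 = 1.926 kip/in (vertical).
Torsion M = P·e = 36.6 × 5.5 = 201.3 kip·in.
Critical point at (x, y) = (3.75, 4.75) from centroid. f_tx = M·y/J = 2.332 kip/in; f_ty = M·x/J = 1.841 kip/in.
Resultant f_max = √[f_tx² + (f_v + f_ty)²] = √[2.332² + (1.926 + 1.841)²] = 4.43 kip/in.
Capacity per unit length: φr_n = 0.75 × 0.6 × 60 × (0.707 × 0.625) = 11.93 kip/in.
4.43 ≤ 11.93 → adequate.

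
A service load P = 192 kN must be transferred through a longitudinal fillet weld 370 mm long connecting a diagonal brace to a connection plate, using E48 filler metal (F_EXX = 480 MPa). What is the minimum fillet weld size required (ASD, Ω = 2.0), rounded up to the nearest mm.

w = 6 mm

Total weld length L = 370 mm.
Required throat t_e = P × Ω / (0.6 F_EXX × L) = 192 × 2.0 / (0.6 × 480 × 370 × 10⁻³) = 3.604 mm.
Required leg w = t_e / 0.707 = 5.097 mm → use 6 mm.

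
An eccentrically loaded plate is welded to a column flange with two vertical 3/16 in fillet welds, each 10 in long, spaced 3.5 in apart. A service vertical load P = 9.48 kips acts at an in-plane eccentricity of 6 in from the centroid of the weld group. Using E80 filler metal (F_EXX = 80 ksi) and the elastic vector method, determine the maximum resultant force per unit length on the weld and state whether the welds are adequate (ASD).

Total weld length L_w = 20 in. Treat welds as unit-width lines.
Polar moment about centroid: J = 2[d³/12 + d(b/2)²] = 2[10³/12 + 10×1.75²] = 227.9 in³.
Direct shear f_v = P/L_w = 9.48 / 20 = 0.474 kip/in (vertical).
Torsion M = P·e = 9.48 × 6 = 56.88 kip·in.
Critical point at (x, y) = (1.75, 5) from centroid. f_tx = M·y/J = 1.248 kip/in; f_ty = M·x/J = 0.4367 kip/in.
Resultant f_max = √[f_tx² + (f_v + f_ty)²] = √[1.248² + (0.474 + 0.4367)²] = 1.545 kip/in.
Capacity per unit length: r_n/Ω = (1/2.0) × 0.6 × 80 × (0.707 × 0.1875) = 3.181 kip/in.
1.545 ≤ 3.181 → adequate.

f_max ≈ 1.54 kip/in; adequate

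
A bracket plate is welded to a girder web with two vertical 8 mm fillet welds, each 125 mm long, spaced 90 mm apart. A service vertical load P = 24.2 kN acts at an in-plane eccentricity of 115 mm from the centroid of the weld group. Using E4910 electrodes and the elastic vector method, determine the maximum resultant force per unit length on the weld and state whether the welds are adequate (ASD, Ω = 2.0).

f_max ≈ 324 N/mm; adequate

E49XX → F_EXX = 490 MPa.
Total weld length L_w = 250 mm. Treat welds as unit-width lines.
Polar moment about centroid: J = 2[d³/12 + d(b/2)²] = 2[125³/12 + 125×45²] = 831800 mm³.
Direct shear f_v = P/L_w = 24.2×10³ / 250 = 96.8 N/mm (vertical).
Torsion M = P·e = 24.2×10³ × 115 = 2783000 N·mm.
Critical point at (x, y) = (45, 62.5) from centroid. f_tx = M·y/J = 209.1 N/mm; f_ty = M·x/J = 150.6 N/mm.
Resultant f_max = √[f_tx² + (f_v + f_ty)²] = √[209.1² + (96.8 + 150.6)²] = 323.9 N/mm.
Capacity per unit length: r_n/Ω = (1/2.0) × 0.6 × 490 × (0.707 × 8) = 831.4 N/mm.
323.9 ≤ 831.4 → adequate.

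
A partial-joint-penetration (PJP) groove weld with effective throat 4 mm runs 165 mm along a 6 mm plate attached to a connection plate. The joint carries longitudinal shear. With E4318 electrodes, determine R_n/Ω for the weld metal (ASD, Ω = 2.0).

E43XX → F_EXX = 430 MPa.
Effective throat (given) t_e = 4 mm.
A_we = 4 × 165 = 660 mm².
F_nw = 0.6 F_EXX = 258 MPa.
R_n/Ω = (258 × 660) / 2.0 × 10⁻³ = 85.14 kN.

R_n/Ω ≈ 85.1 kN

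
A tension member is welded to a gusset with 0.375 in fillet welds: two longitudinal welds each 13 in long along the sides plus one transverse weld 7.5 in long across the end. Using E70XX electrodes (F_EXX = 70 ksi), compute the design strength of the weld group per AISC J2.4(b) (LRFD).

t_e = 0.707 × 0.375 = 0.2651 in.
R_nwl = 0.6 × 70 × 0.2651 × 26 = 289.5 kips (longitudinal, 2 welds).
R_nwt = 0.6 × 70 × 0.2651 × 7.5 = 83.51 kips (transverse, base value).
(i) R_nwl + R_nwt = 373 kips; (ii) 0.85 R_nwl + 1.5 R_nwt = 371.4 kips.
R_n = max = 373 kips [governs: (i)]; φR_n = 279.8 kips.

φR_n ≈ 280 kips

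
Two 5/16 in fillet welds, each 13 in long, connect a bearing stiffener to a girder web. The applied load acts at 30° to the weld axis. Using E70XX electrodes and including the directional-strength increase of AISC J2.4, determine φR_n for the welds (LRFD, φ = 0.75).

φR_n ≈ 213 kips

E70XX → F_EXX = 70 ksi.
t_e = 0.707 × 0.3125 = 0.2209 in; A_we = 0.2209 × 26 = 5.744 in².
Directional factor: 1.0 + 0.5 sin^1.5(30°) = 1.177.
F_nw = 0.6 × 70 × 1.177 = 49.42 ksi.
φR_n = 0.75 × 49.42 × 5.744 = 212.9 kips.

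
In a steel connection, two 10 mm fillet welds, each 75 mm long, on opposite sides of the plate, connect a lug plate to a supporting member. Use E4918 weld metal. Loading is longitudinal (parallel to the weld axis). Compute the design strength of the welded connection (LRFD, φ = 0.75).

E49XX → F_EXX = 490 MPa.
Effective throat t_e = 0.707 × 10 = 7.07 mm.
Total length L = 150 mm; A_we = 7.07 × 150 = 1060 mm².
F_nw = 0.6 F_EXX = 0.6 × 490 = 294 MPa.
φR_n = 0.75 × 294 × 1060 × 10⁻³ = 233.8 kN.

φR_n ≈ 234 kN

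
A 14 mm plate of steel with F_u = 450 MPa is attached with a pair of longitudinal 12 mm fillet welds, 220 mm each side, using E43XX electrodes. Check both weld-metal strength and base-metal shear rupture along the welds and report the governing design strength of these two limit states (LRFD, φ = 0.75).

φR_n ≈ 722 kN (weld metal governs)

E43XX → F_EXX = 430 MPa.
t_e = 0.707 × 12 = 8.484 mm; L = 440 mm.
Weld metal: φR_n = 0.75 × 0.6 × 430 × 8.484 × 440 × 10⁻³ = 722.3 kN.
Base metal (shear rupture): φR_n = 0.75 × 0.6 × 450 × 14 × 440 × 10⁻³ = 1247 kN.
Governing: weld metal.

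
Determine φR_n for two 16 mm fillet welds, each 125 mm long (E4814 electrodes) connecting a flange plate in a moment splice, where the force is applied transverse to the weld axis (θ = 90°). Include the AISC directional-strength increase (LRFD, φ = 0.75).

E48XX → F_EXX = 480 MPa.
t_e = 0.707 × 16 = 11.31 mm; A_we = 11.31 × 250 = 2828 mm².
Directional factor: 1.0 + 0.5 sin^1.5(90°) = 1.5.
F_nw = 0.6 × 480 × 1.5 = 432 MPa.
φR_n = 0.75 × 432 × 2828 × 10⁻³ = 916.3 kN.

φR_n ≈ 916 kN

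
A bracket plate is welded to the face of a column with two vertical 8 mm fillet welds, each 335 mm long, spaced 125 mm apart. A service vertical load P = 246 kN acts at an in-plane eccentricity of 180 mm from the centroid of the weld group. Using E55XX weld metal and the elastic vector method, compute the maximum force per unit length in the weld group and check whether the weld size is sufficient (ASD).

f_max ≈ 1080 N/mm; NOT adequate

E55XX → F_EXX = 550 MPa.
Total weld length L_w = 670 mm. Treat welds as unit-width lines.
Polar moment about centroid: J = 2[d³/12 + d(b/2)²] = 2[335³/12 + 335×62.5²] = 8883000 mm³.
Direct shear f_v = P/L_w = 246×10³ / 670 = 367.2 N/mm (vertical).
Torsion M = P·e = 246×10³ × 180 = 44280000 N·mm.
Critical point at (x, y) = (62.5, 167.5) from centroid. f_tx = M·y/J = 834.9 N/mm; f_ty = M·x/J = 311.5 N/mm.
Resultant f_max = √[f_tx² + (f_v + f_ty)²] = √[834.9² + (367.2 + 311.5)²] = 1076 N/mm.
Capacity per unit length: r_n/Ω = (1/2.0) × 0.6 × 550 × (0.707 × 8) = 933.2 N/mm.
1076 > 933.2 → NOT adequate.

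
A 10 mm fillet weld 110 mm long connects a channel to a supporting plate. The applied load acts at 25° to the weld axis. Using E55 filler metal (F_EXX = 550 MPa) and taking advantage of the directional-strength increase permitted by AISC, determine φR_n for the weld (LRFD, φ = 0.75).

φR_n ≈ 219 kN

t_e = 0.707 × 10 = 7.07 mm; A_we = 7.07 × 110 = 777.7 mm².
Directional factor: 1.0 + 0.5 sin^1.5(25°) = 1.137.
F_nw = 0.6 × 550 × 1.137 = 375.3 MPa.
φR_n = 0.75 × 375.3 × 777.7 × 10⁻³ = 218.9 kN.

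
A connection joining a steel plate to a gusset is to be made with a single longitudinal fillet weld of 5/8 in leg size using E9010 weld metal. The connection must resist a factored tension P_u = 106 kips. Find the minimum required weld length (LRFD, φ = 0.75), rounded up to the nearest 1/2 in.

E90XX → F_EXX = 90 ksi.
Throat t_e = 0.707 × 0.625 = 0.4419 in.
φr_n = 0.75 × 0.6 × 90 × 0.4419 = 17.9 kips/in.
L_req = P_u / φr_n = 106 / 17.9 = 5.923 in total.
Round up → use L = 6 in.

L = 6 in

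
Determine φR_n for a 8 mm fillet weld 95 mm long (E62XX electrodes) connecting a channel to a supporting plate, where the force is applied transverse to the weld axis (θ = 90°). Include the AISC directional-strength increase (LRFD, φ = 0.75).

E62XX → F_EXX = 620 MPa.
t_e = 0.707 × 8 = 5.656 mm; A_we = 5.656 × 95 = 537.3 mm².
Directional factor: 1.0 + 0.5 sin^1.5(90°) = 1.5.
F_nw = 0.6 × 620 × 1.5 = 558 MPa.
φR_n = 0.75 × 558 × 537.3 × 10⁻³ = 224.9 kN.

φR_n ≈ 225 kN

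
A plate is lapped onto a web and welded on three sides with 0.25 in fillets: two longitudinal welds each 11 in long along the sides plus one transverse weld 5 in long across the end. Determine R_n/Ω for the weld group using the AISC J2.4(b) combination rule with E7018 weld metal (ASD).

E70XX → F_EXX = 70 ksi.
t_e = 0.707 × 0.25 = 0.1767 in.
R_nwl = 0.6 × 70 × 0.1767 × 22 = 163.3 kips (longitudinal, 2 welds).
R_nwt = 0.6 × 70 × 0.1767 × 5 = 37.12 kips (transverse, base value).
(i) R_nwl + R_nwt = 200.4 kips; (ii) 0.85 R_nwl + 1.5 R_nwt = 194.5 kips.
R_n = max = 200.4 kips [governs: (i)]; R_n/Ω = 100.2 kips.

R_n/Ω ≈ 100 kips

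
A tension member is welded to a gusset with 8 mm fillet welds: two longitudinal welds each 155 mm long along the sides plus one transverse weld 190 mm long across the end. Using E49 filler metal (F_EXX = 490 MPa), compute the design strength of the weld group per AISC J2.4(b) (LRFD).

t_e = 0.707 × 8 = 5.656 mm.
R_nwl = 0.6 × 490 × 5.656 × 310 × 10⁻³ = 515.5 kN (longitudinal, 2 welds).
R_nwt = 0.6 × 490 × 5.656 × 190 × 10⁻³ = 315.9 kN (transverse, base value).
(i) R_nwl + R_nwt = 831.4 kN; (ii) 0.85 R_nwl + 1.5 R_nwt = 912.1 kN.
R_n = max = 912.1 kN [governs: (ii)]; φR_n = 684.1 kN.

φR_n ≈ 684 kN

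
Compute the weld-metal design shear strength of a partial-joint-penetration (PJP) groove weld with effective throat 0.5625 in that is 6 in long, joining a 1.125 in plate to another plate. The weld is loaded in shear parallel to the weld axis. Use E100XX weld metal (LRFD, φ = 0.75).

E100XX → F_EXX = 100 ksi.
Effective throat (given) t_e = 0.5625 in.
A_we = 0.5625 × 6 = 3.375 in².
F_nw = 0.6 F_EXX = 60 ksi.
φR_n = 0.75 × 60 × 3.375 = 151.9 kip.

φR_n ≈ 152 kip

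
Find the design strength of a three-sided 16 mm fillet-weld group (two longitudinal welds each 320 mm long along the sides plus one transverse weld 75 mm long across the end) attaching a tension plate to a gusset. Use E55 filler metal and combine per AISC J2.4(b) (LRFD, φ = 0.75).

E55XX → F_EXX = 550 MPa.
t_e = 0.707 × 16 = 11.31 mm.
R_nwl = 0.6 × 550 × 11.31 × 640 × 10⁻³ = 2389 kN (longitudinal, 2 welds).
R_nwt = 0.6 × 550 × 11.31 × 75 × 10⁻³ = 280 kN (transverse, base value).
(i) R_nwl + R_nwt = 2669 kN; (ii) 0.85 R_nwl + 1.5 R_nwt = 2451 kN.
R_n = max = 2669 kN [governs: (i)]; φR_n = 2002 kN.

φR_n ≈ 2000 kN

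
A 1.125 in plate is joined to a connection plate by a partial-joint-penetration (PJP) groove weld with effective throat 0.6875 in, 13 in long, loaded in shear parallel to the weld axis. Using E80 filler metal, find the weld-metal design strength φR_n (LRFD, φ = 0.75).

φR_n ≈ 322 kips

E80XX → F_EXX = 80 ksi.
Effective throat (given) t_e = 0.6875 in.
A_we = 0.6875 × 13 = 8.938 in².
F_nw = 0.6 F_EXX = 48 ksi.
φR_n = 0.75 × 48 × 8.938 = 321.8 kips.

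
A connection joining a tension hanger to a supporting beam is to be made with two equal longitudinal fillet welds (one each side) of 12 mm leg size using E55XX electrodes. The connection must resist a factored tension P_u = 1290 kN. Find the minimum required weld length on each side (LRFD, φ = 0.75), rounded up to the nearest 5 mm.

E55XX → F_EXX = 550 MPa.
Throat t_e = 0.707 × 12 = 8.484 mm.
φr_n = 0.75 × 0.6 × 550 × 8.484 × 10⁻³ = 2.1 kN/mm.
L_req = P_u / φr_n = 1290 / 2.1 = 614.3 mm total.
Per side: 614.3 / 2 = 307.2 mm.
Round up → use L = 310 mm on each side.

L = 310 mm on each side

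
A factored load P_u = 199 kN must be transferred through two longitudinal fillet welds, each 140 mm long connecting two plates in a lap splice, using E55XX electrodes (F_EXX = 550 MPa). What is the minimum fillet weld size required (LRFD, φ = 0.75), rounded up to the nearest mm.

w = 5 mm

Total weld length L = 280 mm.
Required throat t_e = P_u / (φ × 0.6 F_EXX × L) = 199 / (0.75 × 0.6 × 550 × 280 × 10⁻³) = 2.872 mm.
Required leg w = t_e / 0.707 = 4.062 mm → use 5 mm.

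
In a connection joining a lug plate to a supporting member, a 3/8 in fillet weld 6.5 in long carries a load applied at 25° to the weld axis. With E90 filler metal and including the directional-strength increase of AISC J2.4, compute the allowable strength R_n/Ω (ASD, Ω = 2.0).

E90XX → F_EXX = 90 ksi.
t_e = 0.707 × 0.375 = 0.2651 in; A_we = 0.2651 × 6.5 = 1.723 in².
Directional factor: 1.0 + 0.5 sin^1.5(25°) = 1.137.
F_nw = 0.6 × 90 × 1.137 = 61.42 ksi.
R_n/Ω = (61.42 × 1.723) / 2.0 = 52.92 kips.

R_n/Ω ≈ 52.9 kips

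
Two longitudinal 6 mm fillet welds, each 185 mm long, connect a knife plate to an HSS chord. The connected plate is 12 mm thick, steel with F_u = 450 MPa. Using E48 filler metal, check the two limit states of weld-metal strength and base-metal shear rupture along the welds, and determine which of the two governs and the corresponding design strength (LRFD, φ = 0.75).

E48XX → F_EXX = 480 MPa.
t_e = 0.707 × 6 = 4.242 mm; L = 370 mm.
Weld metal: φR_n = 0.75 × 0.6 × 480 × 4.242 × 370 × 10⁻³ = 339 kN.
Base metal (shear rupture): φR_n = 0.75 × 0.6 × 450 × 12 × 370 × 10⁻³ = 899.1 kN.
Governing: weld metal.

φR_n ≈ 339 kN (weld metal governs)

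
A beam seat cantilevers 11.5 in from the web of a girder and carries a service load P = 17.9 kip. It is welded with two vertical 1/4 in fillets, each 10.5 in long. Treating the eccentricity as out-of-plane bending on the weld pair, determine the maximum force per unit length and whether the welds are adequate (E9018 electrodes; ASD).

E90XX → F_EXX = 90 ksi.
L_w = 2 × 10.5 = 21 in; section modulus (unit throat) S = 2 × L²/6 = 36.75 in².
Direct shear f_v = P/L_w = 17.9/21 = 0.8524 kip/in.
Moment M = P × e = 17.9 × 11.5 = 205.85 kip·in; bending f_b = M/S = 5.601 kip/in.
f_max = √(f_v² + f_b²) = √(0.8524² + 5.601²) = 5.666 kip/in.
r_n/Ω = (1/2.0) × 0.6 × 90 × (0.707 × 0.25) = 4.772 kip/in → NOT adequate.

f_max ≈ 5.67 kip/in; NOT adequate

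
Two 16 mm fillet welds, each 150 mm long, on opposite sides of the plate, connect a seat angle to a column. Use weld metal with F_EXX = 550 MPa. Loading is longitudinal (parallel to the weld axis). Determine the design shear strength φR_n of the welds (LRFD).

Effective throat t_e = 0.707 × 16 = 11.31 mm.
Total length L = 300 mm; A_we = 11.31 × 300 = 3394 mm².
F_nw = 0.6 F_EXX = 0.6 × 550 = 330 MPa.
φR_n = 0.75 × 330 × 3394 × 10⁻³ = 839.9 kN.

φR_n ≈ 840 kN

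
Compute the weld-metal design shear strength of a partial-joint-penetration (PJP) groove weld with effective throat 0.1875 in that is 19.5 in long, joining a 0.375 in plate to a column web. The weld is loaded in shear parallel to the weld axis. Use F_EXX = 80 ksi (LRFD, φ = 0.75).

φR_n ≈ 132 kips

Effective throat (given) t_e = 0.1875 in.
A_we = 0.1875 × 19.5 = 3.656 in².
F_nw = 0.6 F_EXX = 48 ksi.
φR_n = 0.75 × 48 × 3.656 = 131.6 kips.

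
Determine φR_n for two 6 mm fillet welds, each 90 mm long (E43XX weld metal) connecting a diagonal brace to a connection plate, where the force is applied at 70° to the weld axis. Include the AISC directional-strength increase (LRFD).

E43XX → F_EXX = 430 MPa.
t_e = 0.707 × 6 = 4.242 mm; A_we = 4.242 × 180 = 763.6 mm².
Directional factor: 1.0 + 0.5 sin^1.5(70°) = 1.455.
F_nw = 0.6 × 430 × 1.455 = 375.5 MPa.
φR_n = 0.75 × 375.5 × 763.6 × 10⁻³ = 215 kN.

φR_n ≈ 215 kN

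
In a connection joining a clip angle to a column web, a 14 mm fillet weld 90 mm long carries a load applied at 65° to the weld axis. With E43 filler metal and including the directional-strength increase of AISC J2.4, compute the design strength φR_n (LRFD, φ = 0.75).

E43XX → F_EXX = 430 MPa.
t_e = 0.707 × 14 = 9.898 mm; A_we = 9.898 × 90 = 890.8 mm².
Directional factor: 1.0 + 0.5 sin^1.5(65°) = 1.431.
F_nw = 0.6 × 430 × 1.431 = 369.3 MPa.
φR_n = 0.75 × 369.3 × 890.8 × 10⁻³ = 246.7 kN.

φR_n ≈ 247 kN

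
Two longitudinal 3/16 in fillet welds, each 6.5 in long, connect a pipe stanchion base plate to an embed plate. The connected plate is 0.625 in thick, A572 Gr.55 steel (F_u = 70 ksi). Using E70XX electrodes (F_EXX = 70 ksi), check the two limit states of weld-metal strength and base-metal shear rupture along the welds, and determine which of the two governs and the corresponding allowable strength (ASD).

R_n/Ω ≈ 36.2 kips (weld metal governs)

t_e = 0.707 × 0.1875 = 0.1326 in; L = 13 in.
Weld metal: R_n/Ω = (1/2.0) × 0.6 × 70 × 0.1326 × 13 = 36.19 kips.
Base metal (shear rupture): R_n/Ω = (1/2.0) × 0.6 × 70 × 0.625 × 13 = 170.6 kips.
Governing: weld metal.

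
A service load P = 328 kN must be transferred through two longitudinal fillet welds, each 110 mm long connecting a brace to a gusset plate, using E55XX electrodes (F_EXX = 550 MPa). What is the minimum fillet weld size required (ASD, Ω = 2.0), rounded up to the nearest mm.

Total weld length L = 220 mm.
Required throat t_e = P × Ω / (0.6 F_EXX × L) = 328 × 2.0 / (0.6 × 550 × 220 × 10⁻³) = 9.036 mm.
Required leg w = t_e / 0.707 = 12.78 mm → use 13 mm.

w = 13 mm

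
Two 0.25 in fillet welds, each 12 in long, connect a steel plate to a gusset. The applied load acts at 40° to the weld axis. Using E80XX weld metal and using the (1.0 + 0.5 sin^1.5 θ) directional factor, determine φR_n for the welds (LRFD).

E80XX → F_EXX = 80 ksi.
t_e = 0.707 × 0.25 = 0.1767 in; A_we = 0.1767 × 24 = 4.242 in².
Directional factor: 1.0 + 0.5 sin^1.5(40°) = 1.258.
F_nw = 0.6 × 80 × 1.258 = 60.37 ksi.
φR_n = 0.75 × 60.37 × 4.242 = 192.1 kips.

φR_n ≈ 192 kips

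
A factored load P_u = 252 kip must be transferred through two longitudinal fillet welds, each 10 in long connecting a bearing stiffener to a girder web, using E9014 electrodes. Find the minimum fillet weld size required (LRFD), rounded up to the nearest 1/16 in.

E90XX → F_EXX = 90 ksi.
Total weld length L = 20 in.
Required throat t_e = P_u / (φ × 0.6 F_EXX × L) = 252 / (0.75 × 0.6 × 90 × 20) = 0.3111 in.
Required leg w = t_e / 0.707 = 0.44 in → use 1/2 in.

w = 1/2 in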